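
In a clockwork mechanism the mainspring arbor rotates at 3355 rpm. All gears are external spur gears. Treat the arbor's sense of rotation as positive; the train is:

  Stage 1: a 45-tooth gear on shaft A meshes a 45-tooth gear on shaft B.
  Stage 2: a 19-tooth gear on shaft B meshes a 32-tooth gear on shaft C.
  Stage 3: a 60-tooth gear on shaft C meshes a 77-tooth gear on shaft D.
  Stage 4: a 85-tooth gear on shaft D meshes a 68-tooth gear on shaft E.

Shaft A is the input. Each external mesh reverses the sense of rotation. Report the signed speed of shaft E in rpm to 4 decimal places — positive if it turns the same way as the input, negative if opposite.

Stage 1 [45T→45T]: ω = 3355.0000×45/45 = 3355.0000 rpm, dir flips to −; running = −3355.0000
Stage 2 [19T→32T]: ω = 3355.0000×19/32 = 1992.0312 rpm, dir flips to +; running = +1992.0312
Stage 3 [60T→77T]: ω = 1992.0312×60/77 = 1552.2321 rpm, dir flips to −; running = −1552.2321
Stage 4 [85T→68T]: ω = 1552.2321×85/68 = 1940.2902 rpm, dir flips to +; running = +1940.2902

+1940.2902 rpm (same as input, |ω| = 1940.2902 rpm)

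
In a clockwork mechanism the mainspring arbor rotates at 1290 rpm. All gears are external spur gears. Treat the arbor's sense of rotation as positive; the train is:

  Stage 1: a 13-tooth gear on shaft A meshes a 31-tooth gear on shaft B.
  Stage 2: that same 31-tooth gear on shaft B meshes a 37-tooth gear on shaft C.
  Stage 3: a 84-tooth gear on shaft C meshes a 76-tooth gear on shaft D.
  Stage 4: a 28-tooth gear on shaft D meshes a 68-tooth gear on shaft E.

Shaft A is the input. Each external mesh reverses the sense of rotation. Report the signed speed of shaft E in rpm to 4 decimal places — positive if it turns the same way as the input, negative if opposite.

+206.2748 rpm (same as input, |ω| = 206.2748 rpm)

Stage 1 [13T→31T]: ω = 1290.0000×13/31 = 540.9677 rpm, dir flips to −; running = −540.9677
Stage 2 [31T→37T]: ω = 540.9677×31/37 = 453.2432 rpm, dir flips to +; running = +453.2432
Stage 3 [84T→76T]: ω = 453.2432×84/76 = 500.9531 rpm, dir flips to −; running = −500.9531
Stage 4 [28T→68T]: ω = 500.9531×28/68 = 206.2748 rpm, dir flips to +; running = +206.2748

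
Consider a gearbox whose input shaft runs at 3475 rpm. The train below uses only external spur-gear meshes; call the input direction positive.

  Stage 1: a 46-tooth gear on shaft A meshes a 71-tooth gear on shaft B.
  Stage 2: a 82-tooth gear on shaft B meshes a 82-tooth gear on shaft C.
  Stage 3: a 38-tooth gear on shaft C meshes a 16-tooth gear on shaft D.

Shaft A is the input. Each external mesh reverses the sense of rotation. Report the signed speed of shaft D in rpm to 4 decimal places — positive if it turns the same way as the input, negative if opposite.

Stage 1 [46T→71T]: ω = 3475.0000×46/71 = 2251.4085 rpm, dir flips to −; running = −2251.4085
Stage 2 [82T→82T]: ω = 2251.4085×82/82 = 2251.4085 rpm, dir flips to +; running = +2251.4085
Stage 3 [38T→16T]: ω = 2251.4085×38/16 = 5347.0951 rpm, dir flips to −; running = −5347.0951

-5347.0951 rpm (opposite to input, |ω| = 5347.0951 rpm)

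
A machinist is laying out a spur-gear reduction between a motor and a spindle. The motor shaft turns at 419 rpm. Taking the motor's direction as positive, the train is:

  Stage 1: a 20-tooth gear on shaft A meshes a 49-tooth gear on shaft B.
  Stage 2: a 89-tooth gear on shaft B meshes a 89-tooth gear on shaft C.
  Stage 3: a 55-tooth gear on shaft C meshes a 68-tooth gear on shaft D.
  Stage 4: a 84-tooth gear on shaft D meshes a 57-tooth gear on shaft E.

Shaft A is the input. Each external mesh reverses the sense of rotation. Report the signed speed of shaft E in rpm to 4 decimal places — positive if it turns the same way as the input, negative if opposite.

Stage 1 [20T→49T]: ω = 419.0000×20/49 = 171.0204 rpm, dir flips to −; running = −171.0204
Stage 2 [89T→89T]: ω = 171.0204×89/89 = 171.0204 rpm, dir flips to +; running = +171.0204
Stage 3 [55T→68T]: ω = 171.0204×55/68 = 138.3253 rpm, dir flips to −; running = −138.3253
Stage 4 [84T→57T]: ω = 138.3253×84/57 = 203.8479 rpm, dir flips to +; running = +203.8479

+203.8479 rpm (same as input, |ω| = 203.8479 rpm)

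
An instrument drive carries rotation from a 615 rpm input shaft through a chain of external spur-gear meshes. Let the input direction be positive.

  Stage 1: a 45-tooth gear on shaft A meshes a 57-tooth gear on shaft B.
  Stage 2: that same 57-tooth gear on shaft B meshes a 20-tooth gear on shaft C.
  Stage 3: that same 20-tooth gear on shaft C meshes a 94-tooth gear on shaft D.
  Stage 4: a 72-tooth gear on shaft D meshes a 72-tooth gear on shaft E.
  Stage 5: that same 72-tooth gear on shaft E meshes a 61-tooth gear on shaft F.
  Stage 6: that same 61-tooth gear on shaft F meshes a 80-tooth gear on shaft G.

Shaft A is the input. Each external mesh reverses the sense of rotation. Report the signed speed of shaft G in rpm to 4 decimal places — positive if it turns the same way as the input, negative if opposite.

+264.9734 rpm (same as input, |ω| = 264.9734 rpm)

Stage 1 [45T→57T]: ω = 615.0000×45/57 = 485.5263 rpm, dir flips to −; running = −485.5263
Stage 2 [57T→20T]: ω = 485.5263×57/20 = 1383.7500 rpm, dir flips to +; running = +1383.7500
Stage 3 [20T→94T]: ω = 1383.7500×20/94 = 294.4149 rpm, dir flips to −; running = −294.4149
Stage 4 [72T→72T]: ω = 294.4149×72/72 = 294.4149 rpm, dir flips to +; running = +294.4149
Stage 5 [72T→61T]: ω = 294.4149×72/61 = 347.5061 rpm, dir flips to −; running = −347.5061
Stage 6 [61T→80T]: ω = 347.5061×61/80 = 264.9734 rpm, dir flips to +; running = +264.9734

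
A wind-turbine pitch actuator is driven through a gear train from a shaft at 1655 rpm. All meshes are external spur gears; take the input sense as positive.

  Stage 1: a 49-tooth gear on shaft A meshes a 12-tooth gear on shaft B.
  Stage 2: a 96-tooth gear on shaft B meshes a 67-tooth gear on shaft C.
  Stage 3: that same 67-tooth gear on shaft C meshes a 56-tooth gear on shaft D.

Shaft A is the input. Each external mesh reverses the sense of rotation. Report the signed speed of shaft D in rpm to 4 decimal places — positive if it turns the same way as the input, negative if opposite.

-11585.0000 rpm (opposite to input, |ω| = 11585.0000 rpm)

Stage 1 [49T→12T]: ω = 1655.0000×49/12 = 6757.9167 rpm, dir flips to −; running = −6757.9167
Stage 2 [96T→67T]: ω = 6757.9167×96/67 = 9682.9851 rpm, dir flips to +; running = +9682.9851
Stage 3 [67T→56T]: ω = 9682.9851×67/56 = 11585.0000 rpm, dir flips to −; running = −11585.0000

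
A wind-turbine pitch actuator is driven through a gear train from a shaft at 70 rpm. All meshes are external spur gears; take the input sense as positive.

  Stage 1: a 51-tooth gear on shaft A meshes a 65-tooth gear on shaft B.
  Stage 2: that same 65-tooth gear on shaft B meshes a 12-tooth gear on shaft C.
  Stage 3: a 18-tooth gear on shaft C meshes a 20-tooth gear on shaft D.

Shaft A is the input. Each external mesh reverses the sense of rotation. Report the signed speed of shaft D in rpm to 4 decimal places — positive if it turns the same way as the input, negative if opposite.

-267.7500 rpm (opposite to input, |ω| = 267.7500 rpm)

Stage 1 [51T→65T]: ω = 70.0000×51/65 = 54.9231 rpm, dir flips to −; running = −54.9231
Stage 2 [65T→12T]: ω = 54.9231×65/12 = 297.5000 rpm, dir flips to +; running = +297.5000
Stage 3 [18T→20T]: ω = 297.5000×18/20 = 267.7500 rpm, dir flips to −; running = −267.7500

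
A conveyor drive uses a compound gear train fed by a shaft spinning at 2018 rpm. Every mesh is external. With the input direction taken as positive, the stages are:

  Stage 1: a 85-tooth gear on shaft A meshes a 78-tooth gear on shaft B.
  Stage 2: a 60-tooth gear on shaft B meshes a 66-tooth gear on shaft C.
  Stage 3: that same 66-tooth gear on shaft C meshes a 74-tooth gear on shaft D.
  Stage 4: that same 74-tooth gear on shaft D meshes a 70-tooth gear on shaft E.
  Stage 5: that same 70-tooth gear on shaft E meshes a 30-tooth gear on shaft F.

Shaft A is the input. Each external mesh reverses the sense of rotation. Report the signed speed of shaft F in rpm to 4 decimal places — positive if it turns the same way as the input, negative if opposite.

-4398.2051 rpm (opposite to input, |ω| = 4398.2051 rpm)

Stage 1 [85T→78T]: ω = 2018.0000×85/78 = 2199.1026 rpm, dir flips to −; running = −2199.1026
Stage 2 [60T→66T]: ω = 2199.1026×60/66 = 1999.1841 rpm, dir flips to +; running = +1999.1841
Stage 3 [66T→74T]: ω = 1999.1841×66/74 = 1783.0561 rpm, dir flips to −; running = −1783.0561
Stage 4 [74T→70T]: ω = 1783.0561×74/70 = 1884.9451 rpm, dir flips to +; running = +1884.9451
Stage 5 [70T→30T]: ω = 1884.9451×70/30 = 4398.2051 rpm, dir flips to −; running = −4398.2051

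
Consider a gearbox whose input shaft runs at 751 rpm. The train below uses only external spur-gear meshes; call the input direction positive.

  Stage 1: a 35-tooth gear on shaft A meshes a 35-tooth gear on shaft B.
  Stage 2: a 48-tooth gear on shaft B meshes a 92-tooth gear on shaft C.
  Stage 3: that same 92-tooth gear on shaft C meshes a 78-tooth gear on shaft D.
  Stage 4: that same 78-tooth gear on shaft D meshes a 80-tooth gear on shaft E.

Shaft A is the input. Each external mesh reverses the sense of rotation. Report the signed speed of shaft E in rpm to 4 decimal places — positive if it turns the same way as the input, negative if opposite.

+450.6000 rpm (same as input, |ω| = 450.6000 rpm)

Stage 1 [35T→35T]: ω = 751.0000×35/35 = 751.0000 rpm, dir flips to −; running = −751.0000
Stage 2 [48T→92T]: ω = 751.0000×48/92 = 391.8261 rpm, dir flips to +; running = +391.8261
Stage 3 [92T→78T]: ω = 391.8261×92/78 = 462.1538 rpm, dir flips to −; running = −462.1538
Stage 4 [78T→80T]: ω = 462.1538×78/80 = 450.6000 rpm, dir flips to +; running = +450.6000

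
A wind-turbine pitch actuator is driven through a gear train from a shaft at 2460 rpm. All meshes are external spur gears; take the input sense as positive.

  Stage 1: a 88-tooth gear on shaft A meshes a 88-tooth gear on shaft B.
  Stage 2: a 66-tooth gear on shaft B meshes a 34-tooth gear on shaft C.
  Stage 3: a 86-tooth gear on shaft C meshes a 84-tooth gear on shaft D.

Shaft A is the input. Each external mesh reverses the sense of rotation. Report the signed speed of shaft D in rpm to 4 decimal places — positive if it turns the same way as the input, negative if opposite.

-4888.9916 rpm (opposite to input, |ω| = 4888.9916 rpm)

Stage 1 [88T→88T]: ω = 2460.0000×88/88 = 2460.0000 rpm, dir flips to −; running = −2460.0000
Stage 2 [66T→34T]: ω = 2460.0000×66/34 = 4775.2941 rpm, dir flips to +; running = +4775.2941
Stage 3 [86T→84T]: ω = 4775.2941×86/84 = 4888.9916 rpm, dir flips to −; running = −4888.9916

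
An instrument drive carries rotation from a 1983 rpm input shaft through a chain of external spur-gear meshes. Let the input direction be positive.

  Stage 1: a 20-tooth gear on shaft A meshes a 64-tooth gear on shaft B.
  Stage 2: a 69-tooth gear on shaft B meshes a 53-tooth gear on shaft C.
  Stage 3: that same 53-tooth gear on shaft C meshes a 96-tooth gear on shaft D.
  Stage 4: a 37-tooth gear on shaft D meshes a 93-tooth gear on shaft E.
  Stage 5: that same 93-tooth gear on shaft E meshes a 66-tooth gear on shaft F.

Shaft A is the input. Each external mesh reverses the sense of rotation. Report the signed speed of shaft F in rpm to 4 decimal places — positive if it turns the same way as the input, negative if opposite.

-249.6942 rpm (opposite to input, |ω| = 249.6942 rpm)

Stage 1 [20T→64T]: ω = 1983.0000×20/64 = 619.6875 rpm, dir flips to −; running = −619.6875
Stage 2 [69T→53T]: ω = 619.6875×69/53 = 806.7630 rpm, dir flips to +; running = +806.7630
Stage 3 [53T→96T]: ω = 806.7630×53/96 = 445.4004 rpm, dir flips to −; running = −445.4004
Stage 4 [37T→93T]: ω = 445.4004×37/93 = 177.2023 rpm, dir flips to +; running = +177.2023
Stage 5 [93T→66T]: ω = 177.2023×93/66 = 249.6942 rpm, dir flips to −; running = −249.6942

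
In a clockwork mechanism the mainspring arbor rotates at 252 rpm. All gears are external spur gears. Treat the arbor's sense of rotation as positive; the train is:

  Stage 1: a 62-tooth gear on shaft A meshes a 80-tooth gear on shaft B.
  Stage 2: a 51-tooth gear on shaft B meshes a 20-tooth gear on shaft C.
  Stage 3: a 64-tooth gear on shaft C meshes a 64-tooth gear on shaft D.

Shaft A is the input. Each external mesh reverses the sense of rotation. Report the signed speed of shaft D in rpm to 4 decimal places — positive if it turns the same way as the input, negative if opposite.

-498.0150 rpm (opposite to input, |ω| = 498.0150 rpm)

Stage 1 [62T→80T]: ω = 252.0000×62/80 = 195.3000 rpm, dir flips to −; running = −195.3000
Stage 2 [51T→20T]: ω = 195.3000×51/20 = 498.0150 rpm, dir flips to +; running = +498.0150
Stage 3 [64T→64T]: ω = 498.0150×64/64 = 498.0150 rpm, dir flips to −; running = −498.0150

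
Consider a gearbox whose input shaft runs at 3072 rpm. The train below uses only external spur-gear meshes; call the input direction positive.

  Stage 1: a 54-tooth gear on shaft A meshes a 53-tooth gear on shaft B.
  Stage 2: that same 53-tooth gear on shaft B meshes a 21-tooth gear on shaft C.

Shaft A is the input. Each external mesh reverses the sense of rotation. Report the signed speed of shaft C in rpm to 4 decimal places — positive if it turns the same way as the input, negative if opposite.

Stage 1 [54T→53T]: ω = 3072.0000×54/53 = 3129.9623 rpm, dir flips to −; running = −3129.9623
Stage 2 [53T→21T]: ω = 3129.9623×53/21 = 7899.4286 rpm, dir flips to +; running = +7899.4286

+7899.4286 rpm (same as input, |ω| = 7899.4286 rpm)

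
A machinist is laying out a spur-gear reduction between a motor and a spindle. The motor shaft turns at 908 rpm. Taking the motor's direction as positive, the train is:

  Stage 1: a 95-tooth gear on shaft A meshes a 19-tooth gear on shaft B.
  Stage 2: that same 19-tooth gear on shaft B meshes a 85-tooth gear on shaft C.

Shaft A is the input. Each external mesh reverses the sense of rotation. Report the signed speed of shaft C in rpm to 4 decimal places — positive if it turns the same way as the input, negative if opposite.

+1014.8235 rpm (same as input, |ω| = 1014.8235 rpm)

Stage 1 [95T→19T]: ω = 908.0000×95/19 = 4540.0000 rpm, dir flips to −; running = −4540.0000
Stage 2 [19T→85T]: ω = 4540.0000×19/85 = 1014.8235 rpm, dir flips to +; running = +1014.8235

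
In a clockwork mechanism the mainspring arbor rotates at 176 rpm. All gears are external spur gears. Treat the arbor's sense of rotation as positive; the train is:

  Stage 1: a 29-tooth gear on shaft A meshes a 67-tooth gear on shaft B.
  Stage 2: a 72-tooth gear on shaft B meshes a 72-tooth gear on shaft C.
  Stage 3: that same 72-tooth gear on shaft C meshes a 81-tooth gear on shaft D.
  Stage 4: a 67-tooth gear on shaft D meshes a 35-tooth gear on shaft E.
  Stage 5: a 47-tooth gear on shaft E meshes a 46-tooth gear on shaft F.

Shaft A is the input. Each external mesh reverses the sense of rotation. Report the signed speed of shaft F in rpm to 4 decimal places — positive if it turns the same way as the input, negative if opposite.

Stage 1 [29T→67T]: ω = 176.0000×29/67 = 76.1791 rpm, dir flips to −; running = −76.1791
Stage 2 [72T→72T]: ω = 76.1791×72/72 = 76.1791 rpm, dir flips to +; running = +76.1791
Stage 3 [72T→81T]: ω = 76.1791×72/81 = 67.7148 rpm, dir flips to −; running = −67.7148
Stage 4 [67T→35T]: ω = 67.7148×67/35 = 129.6254 rpm, dir flips to +; running = +129.6254
Stage 5 [47T→46T]: ω = 129.6254×47/46 = 132.4433 rpm, dir flips to −; running = −132.4433

-132.4433 rpm (opposite to input, |ω| = 132.4433 rpm)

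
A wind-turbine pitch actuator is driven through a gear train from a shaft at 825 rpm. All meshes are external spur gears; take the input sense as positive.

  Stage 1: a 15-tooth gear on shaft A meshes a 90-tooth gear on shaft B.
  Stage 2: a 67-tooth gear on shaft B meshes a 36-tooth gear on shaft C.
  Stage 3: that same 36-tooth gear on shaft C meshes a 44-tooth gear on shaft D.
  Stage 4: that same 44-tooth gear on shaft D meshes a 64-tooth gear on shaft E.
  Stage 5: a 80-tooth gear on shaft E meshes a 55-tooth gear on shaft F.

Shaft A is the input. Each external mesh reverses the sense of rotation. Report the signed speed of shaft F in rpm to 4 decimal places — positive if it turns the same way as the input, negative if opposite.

-209.3750 rpm (opposite to input, |ω| = 209.3750 rpm)

Stage 1 [15T→90T]: ω = 825.0000×15/90 = 137.5000 rpm, dir flips to −; running = −137.5000
Stage 2 [67T→36T]: ω = 137.5000×67/36 = 255.9028 rpm, dir flips to +; running = +255.9028
Stage 3 [36T→44T]: ω = 255.9028×36/44 = 209.3750 rpm, dir flips to −; running = −209.3750
Stage 4 [44T→64T]: ω = 209.3750×44/64 = 143.9453 rpm, dir flips to +; running = +143.9453
Stage 5 [80T→55T]: ω = 143.9453×80/55 = 209.3750 rpm, dir flips to −; running = −209.3750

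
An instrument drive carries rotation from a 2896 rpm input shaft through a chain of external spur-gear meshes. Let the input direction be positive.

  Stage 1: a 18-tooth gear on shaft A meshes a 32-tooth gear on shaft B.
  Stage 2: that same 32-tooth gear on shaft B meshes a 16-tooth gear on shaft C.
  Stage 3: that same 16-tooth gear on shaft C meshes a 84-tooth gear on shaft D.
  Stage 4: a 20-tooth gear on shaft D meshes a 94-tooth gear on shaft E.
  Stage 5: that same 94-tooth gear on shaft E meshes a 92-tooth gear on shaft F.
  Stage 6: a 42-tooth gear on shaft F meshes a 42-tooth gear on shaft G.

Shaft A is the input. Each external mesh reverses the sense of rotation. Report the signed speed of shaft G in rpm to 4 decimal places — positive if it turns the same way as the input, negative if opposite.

+134.9068 rpm (same as input, |ω| = 134.9068 rpm)

Stage 1 [18T→32T]: ω = 2896.0000×18/32 = 1629.0000 rpm, dir flips to −; running = −1629.0000
Stage 2 [32T→16T]: ω = 1629.0000×32/16 = 3258.0000 rpm, dir flips to +; running = +3258.0000
Stage 3 [16T→84T]: ω = 3258.0000×16/84 = 620.5714 rpm, dir flips to −; running = −620.5714
Stage 4 [20T→94T]: ω = 620.5714×20/94 = 132.0365 rpm, dir flips to +; running = +132.0365
Stage 5 [94T→92T]: ω = 132.0365×94/92 = 134.9068 rpm, dir flips to −; running = −134.9068
Stage 6 [42T→42T]: ω = 134.9068×42/42 = 134.9068 rpm, dir flips to +; running = +134.9068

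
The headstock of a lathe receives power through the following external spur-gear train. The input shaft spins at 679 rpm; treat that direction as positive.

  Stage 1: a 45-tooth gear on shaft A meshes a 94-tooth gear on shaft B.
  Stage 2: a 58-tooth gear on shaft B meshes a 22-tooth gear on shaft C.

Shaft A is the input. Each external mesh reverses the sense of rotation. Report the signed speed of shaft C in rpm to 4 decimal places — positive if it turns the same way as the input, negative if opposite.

+856.9584 rpm (same as input, |ω| = 856.9584 rpm)

Stage 1 [45T→94T]: ω = 679.0000×45/94 = 325.0532 rpm, dir flips to −; running = −325.0532
Stage 2 [58T→22T]: ω = 325.0532×58/22 = 856.9584 rpm, dir flips to +; running = +856.9584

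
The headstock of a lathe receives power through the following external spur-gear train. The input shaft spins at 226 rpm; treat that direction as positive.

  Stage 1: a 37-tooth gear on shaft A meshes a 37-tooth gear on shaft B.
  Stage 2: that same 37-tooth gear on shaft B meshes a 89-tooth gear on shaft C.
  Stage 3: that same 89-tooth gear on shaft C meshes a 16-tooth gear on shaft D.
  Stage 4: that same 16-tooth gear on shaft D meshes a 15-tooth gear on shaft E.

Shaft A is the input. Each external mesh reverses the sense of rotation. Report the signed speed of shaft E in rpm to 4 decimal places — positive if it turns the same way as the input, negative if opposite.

+557.4667 rpm (same as input, |ω| = 557.4667 rpm)

Stage 1 [37T→37T]: ω = 226.0000×37/37 = 226.0000 rpm, dir flips to −; running = −226.0000
Stage 2 [37T→89T]: ω = 226.0000×37/89 = 93.9551 rpm, dir flips to +; running = +93.9551
Stage 3 [89T→16T]: ω = 93.9551×89/16 = 522.6250 rpm, dir flips to −; running = −522.6250
Stage 4 [16T→15T]: ω = 522.6250×16/15 = 557.4667 rpm, dir flips to +; running = +557.4667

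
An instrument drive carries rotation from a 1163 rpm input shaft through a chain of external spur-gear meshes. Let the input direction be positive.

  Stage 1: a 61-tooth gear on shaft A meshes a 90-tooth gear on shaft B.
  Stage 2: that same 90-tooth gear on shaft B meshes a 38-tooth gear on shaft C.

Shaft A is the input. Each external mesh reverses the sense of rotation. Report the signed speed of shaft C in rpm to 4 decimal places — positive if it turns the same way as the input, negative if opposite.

Stage 1 [61T→90T]: ω = 1163.0000×61/90 = 788.2556 rpm, dir flips to −; running = −788.2556
Stage 2 [90T→38T]: ω = 788.2556×90/38 = 1866.9211 rpm, dir flips to +; running = +1866.9211

+1866.9211 rpm (same as input, |ω| = 1866.9211 rpm)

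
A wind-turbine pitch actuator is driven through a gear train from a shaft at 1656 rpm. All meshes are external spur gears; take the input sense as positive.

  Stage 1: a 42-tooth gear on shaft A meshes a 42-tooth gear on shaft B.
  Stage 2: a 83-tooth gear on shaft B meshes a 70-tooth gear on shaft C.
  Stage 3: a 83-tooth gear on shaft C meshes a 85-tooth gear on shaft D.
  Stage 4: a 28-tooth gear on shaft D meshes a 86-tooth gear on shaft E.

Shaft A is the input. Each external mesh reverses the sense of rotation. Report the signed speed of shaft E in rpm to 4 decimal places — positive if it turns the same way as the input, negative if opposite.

Stage 1 [42T→42T]: ω = 1656.0000×42/42 = 1656.0000 rpm, dir flips to −; running = −1656.0000
Stage 2 [83T→70T]: ω = 1656.0000×83/70 = 1963.5429 rpm, dir flips to +; running = +1963.5429
Stage 3 [83T→85T]: ω = 1963.5429×83/85 = 1917.3418 rpm, dir flips to −; running = −1917.3418
Stage 4 [28T→86T]: ω = 1917.3418×28/86 = 624.2508 rpm, dir flips to +; running = +624.2508

+624.2508 rpm (same as input, |ω| = 624.2508 rpm)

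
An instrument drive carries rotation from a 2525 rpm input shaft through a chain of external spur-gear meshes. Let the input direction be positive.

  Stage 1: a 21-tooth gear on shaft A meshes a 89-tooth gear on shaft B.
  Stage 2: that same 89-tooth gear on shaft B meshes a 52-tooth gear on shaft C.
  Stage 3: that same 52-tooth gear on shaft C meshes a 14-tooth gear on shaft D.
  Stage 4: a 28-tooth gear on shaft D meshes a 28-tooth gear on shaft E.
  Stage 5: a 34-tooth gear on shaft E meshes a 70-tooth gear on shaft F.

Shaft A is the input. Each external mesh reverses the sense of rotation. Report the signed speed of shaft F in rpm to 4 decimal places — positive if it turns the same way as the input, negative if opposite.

-1839.6429 rpm (opposite to input, |ω| = 1839.6429 rpm)

Stage 1 [21T→89T]: ω = 2525.0000×21/89 = 595.7865 rpm, dir flips to −; running = −595.7865
Stage 2 [89T→52T]: ω = 595.7865×89/52 = 1019.7115 rpm, dir flips to +; running = +1019.7115
Stage 3 [52T→14T]: ω = 1019.7115×52/14 = 3787.5000 rpm, dir flips to −; running = −3787.5000
Stage 4 [28T→28T]: ω = 3787.5000×28/28 = 3787.5000 rpm, dir flips to +; running = +3787.5000
Stage 5 [34T→70T]: ω = 3787.5000×34/70 = 1839.6429 rpm, dir flips to −; running = −1839.6429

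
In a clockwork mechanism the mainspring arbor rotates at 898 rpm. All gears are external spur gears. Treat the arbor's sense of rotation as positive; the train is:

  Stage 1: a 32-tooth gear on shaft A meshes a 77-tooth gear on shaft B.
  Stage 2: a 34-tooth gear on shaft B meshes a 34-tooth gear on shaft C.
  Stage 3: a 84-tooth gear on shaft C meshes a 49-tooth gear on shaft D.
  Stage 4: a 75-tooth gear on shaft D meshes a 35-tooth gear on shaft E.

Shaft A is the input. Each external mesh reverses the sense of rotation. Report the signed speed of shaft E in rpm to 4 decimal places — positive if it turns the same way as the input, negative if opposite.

Stage 1 [32T→77T]: ω = 898.0000×32/77 = 373.1948 rpm, dir flips to −; running = −373.1948
Stage 2 [34T→34T]: ω = 373.1948×34/34 = 373.1948 rpm, dir flips to +; running = +373.1948
Stage 3 [84T→49T]: ω = 373.1948×84/49 = 639.7625 rpm, dir flips to −; running = −639.7625
Stage 4 [75T→35T]: ω = 639.7625×75/35 = 1370.9197 rpm, dir flips to +; running = +1370.9197

+1370.9197 rpm (same as input, |ω| = 1370.9197 rpm)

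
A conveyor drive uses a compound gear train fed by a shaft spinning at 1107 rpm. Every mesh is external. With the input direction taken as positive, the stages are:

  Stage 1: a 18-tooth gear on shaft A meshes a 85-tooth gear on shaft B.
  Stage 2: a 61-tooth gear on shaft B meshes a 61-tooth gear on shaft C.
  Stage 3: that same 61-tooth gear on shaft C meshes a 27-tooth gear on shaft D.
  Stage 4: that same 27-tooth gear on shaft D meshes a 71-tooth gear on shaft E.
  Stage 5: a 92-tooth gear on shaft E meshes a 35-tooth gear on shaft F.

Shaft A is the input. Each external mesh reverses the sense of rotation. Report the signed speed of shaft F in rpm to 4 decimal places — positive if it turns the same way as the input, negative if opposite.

-529.4104 rpm (opposite to input, |ω| = 529.4104 rpm)

Stage 1 [18T→85T]: ω = 1107.0000×18/85 = 234.4235 rpm, dir flips to −; running = −234.4235
Stage 2 [61T→61T]: ω = 234.4235×61/61 = 234.4235 rpm, dir flips to +; running = +234.4235
Stage 3 [61T→27T]: ω = 234.4235×61/27 = 529.6235 rpm, dir flips to −; running = −529.6235
Stage 4 [27T→71T]: ω = 529.6235×27/71 = 201.4061 rpm, dir flips to +; running = +201.4061
Stage 5 [92T→35T]: ω = 201.4061×92/35 = 529.4104 rpm, dir flips to −; running = −529.4104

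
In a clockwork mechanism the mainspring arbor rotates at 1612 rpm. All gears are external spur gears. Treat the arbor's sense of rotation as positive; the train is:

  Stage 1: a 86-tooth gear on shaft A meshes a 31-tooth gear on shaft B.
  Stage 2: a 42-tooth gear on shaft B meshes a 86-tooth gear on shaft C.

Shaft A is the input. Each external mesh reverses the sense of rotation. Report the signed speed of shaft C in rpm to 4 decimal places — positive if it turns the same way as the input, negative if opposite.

Stage 1 [86T→31T]: ω = 1612.0000×86/31 = 4472.0000 rpm, dir flips to −; running = −4472.0000
Stage 2 [42T→86T]: ω = 4472.0000×42/86 = 2184.0000 rpm, dir flips to +; running = +2184.0000

+2184.0000 rpm (same as input, |ω| = 2184.0000 rpm)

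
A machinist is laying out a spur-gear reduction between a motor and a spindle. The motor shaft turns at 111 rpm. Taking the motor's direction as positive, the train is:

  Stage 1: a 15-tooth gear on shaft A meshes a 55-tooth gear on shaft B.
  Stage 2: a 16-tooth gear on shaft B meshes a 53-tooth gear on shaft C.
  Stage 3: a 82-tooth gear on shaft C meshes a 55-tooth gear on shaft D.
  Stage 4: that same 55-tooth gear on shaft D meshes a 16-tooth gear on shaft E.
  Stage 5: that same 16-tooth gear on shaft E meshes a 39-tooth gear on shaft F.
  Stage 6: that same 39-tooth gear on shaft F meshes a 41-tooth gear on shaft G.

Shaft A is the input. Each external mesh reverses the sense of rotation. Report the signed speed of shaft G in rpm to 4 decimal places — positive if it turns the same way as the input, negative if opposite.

Stage 1 [15T→55T]: ω = 111.0000×15/55 = 30.2727 rpm, dir flips to −; running = −30.2727
Stage 2 [16T→53T]: ω = 30.2727×16/53 = 9.1389 rpm, dir flips to +; running = +9.1389
Stage 3 [82T→55T]: ω = 9.1389×82/55 = 13.6253 rpm, dir flips to −; running = −13.6253
Stage 4 [55T→16T]: ω = 13.6253×55/16 = 46.8370 rpm, dir flips to +; running = +46.8370
Stage 5 [16T→39T]: ω = 46.8370×16/39 = 19.2152 rpm, dir flips to −; running = −19.2152
Stage 6 [39T→41T]: ω = 19.2152×39/41 = 18.2779 rpm, dir flips to +; running = +18.2779

+18.2779 rpm (same as input, |ω| = 18.2779 rpm)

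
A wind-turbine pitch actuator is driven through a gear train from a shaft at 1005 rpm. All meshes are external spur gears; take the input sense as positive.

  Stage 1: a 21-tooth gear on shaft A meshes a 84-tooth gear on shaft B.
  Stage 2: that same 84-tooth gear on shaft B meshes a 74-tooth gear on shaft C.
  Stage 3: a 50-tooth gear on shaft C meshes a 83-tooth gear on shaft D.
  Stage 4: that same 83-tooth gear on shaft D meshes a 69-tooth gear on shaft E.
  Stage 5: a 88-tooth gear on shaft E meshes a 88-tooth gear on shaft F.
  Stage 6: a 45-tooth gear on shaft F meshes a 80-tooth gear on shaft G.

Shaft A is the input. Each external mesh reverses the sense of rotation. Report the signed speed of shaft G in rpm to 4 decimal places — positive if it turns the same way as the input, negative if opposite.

+116.2511 rpm (same as input, |ω| = 116.2511 rpm)

Stage 1 [21T→84T]: ω = 1005.0000×21/84 = 251.2500 rpm, dir flips to −; running = −251.2500
Stage 2 [84T→74T]: ω = 251.2500×84/74 = 285.2027 rpm, dir flips to +; running = +285.2027
Stage 3 [50T→83T]: ω = 285.2027×50/83 = 171.8089 rpm, dir flips to −; running = −171.8089
Stage 4 [83T→69T]: ω = 171.8089×83/69 = 206.6686 rpm, dir flips to +; running = +206.6686
Stage 5 [88T→88T]: ω = 206.6686×88/88 = 206.6686 rpm, dir flips to −; running = −206.6686
Stage 6 [45T→80T]: ω = 206.6686×45/80 = 116.2511 rpm, dir flips to +; running = +116.2511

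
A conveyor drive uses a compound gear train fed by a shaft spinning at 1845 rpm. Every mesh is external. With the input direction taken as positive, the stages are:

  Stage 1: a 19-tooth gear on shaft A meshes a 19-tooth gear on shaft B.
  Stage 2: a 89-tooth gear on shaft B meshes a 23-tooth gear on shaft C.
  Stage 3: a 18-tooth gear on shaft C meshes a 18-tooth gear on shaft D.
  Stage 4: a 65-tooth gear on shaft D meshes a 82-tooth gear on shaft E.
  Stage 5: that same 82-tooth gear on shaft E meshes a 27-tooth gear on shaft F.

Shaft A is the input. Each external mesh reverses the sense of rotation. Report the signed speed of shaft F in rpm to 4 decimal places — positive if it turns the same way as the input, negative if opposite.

-17187.3188 rpm (opposite to input, |ω| = 17187.3188 rpm)

Stage 1 [19T→19T]: ω = 1845.0000×19/19 = 1845.0000 rpm, dir flips to −; running = −1845.0000
Stage 2 [89T→23T]: ω = 1845.0000×89/23 = 7139.3478 rpm, dir flips to +; running = +7139.3478
Stage 3 [18T→18T]: ω = 7139.3478×18/18 = 7139.3478 rpm, dir flips to −; running = −7139.3478
Stage 4 [65T→82T]: ω = 7139.3478×65/82 = 5659.2391 rpm, dir flips to +; running = +5659.2391
Stage 5 [82T→27T]: ω = 5659.2391×82/27 = 17187.3188 rpm, dir flips to −; running = −17187.3188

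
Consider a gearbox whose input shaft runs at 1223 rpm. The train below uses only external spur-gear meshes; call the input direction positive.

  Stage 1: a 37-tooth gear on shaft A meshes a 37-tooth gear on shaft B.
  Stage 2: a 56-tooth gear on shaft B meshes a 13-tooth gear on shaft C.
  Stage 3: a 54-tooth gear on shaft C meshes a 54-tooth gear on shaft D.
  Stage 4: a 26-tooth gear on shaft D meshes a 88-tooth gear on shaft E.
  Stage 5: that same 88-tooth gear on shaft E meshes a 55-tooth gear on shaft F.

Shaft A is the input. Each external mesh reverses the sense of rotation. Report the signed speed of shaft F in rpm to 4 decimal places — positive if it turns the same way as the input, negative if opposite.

Stage 1 [37T→37T]: ω = 1223.0000×37/37 = 1223.0000 rpm, dir flips to −; running = −1223.0000
Stage 2 [56T→13T]: ω = 1223.0000×56/13 = 5268.3077 rpm, dir flips to +; running = +5268.3077
Stage 3 [54T→54T]: ω = 5268.3077×54/54 = 5268.3077 rpm, dir flips to −; running = −5268.3077
Stage 4 [26T→88T]: ω = 5268.3077×26/88 = 1556.5455 rpm, dir flips to +; running = +1556.5455
Stage 5 [88T→55T]: ω = 1556.5455×88/55 = 2490.4727 rpm, dir flips to −; running = −2490.4727

-2490.4727 rpm (opposite to input, |ω| = 2490.4727 rpm)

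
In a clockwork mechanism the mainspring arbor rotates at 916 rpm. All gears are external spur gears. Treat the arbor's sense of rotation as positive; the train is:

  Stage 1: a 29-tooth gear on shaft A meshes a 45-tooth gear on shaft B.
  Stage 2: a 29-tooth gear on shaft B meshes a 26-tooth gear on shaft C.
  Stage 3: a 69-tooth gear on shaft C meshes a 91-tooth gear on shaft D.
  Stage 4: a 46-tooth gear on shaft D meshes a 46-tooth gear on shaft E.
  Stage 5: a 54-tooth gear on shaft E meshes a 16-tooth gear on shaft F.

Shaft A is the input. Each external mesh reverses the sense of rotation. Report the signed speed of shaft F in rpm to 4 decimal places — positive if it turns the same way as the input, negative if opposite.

-1684.9503 rpm (opposite to input, |ω| = 1684.9503 rpm)

Stage 1 [29T→45T]: ω = 916.0000×29/45 = 590.3111 rpm, dir flips to −; running = −590.3111
Stage 2 [29T→26T]: ω = 590.3111×29/26 = 658.4239 rpm, dir flips to +; running = +658.4239
Stage 3 [69T→91T]: ω = 658.4239×69/91 = 499.2445 rpm, dir flips to −; running = −499.2445
Stage 4 [46T→46T]: ω = 499.2445×46/46 = 499.2445 rpm, dir flips to +; running = +499.2445
Stage 5 [54T→16T]: ω = 499.2445×54/16 = 1684.9503 rpm, dir flips to −; running = −1684.9503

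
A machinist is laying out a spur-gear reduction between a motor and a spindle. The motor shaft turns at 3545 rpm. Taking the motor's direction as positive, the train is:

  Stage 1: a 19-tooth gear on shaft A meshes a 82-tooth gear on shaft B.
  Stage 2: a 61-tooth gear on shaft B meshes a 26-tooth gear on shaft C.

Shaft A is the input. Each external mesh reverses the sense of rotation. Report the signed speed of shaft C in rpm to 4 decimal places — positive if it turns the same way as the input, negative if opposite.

Stage 1 [19T→82T]: ω = 3545.0000×19/82 = 821.4024 rpm, dir flips to −; running = −821.4024
Stage 2 [61T→26T]: ω = 821.4024×61/26 = 1927.1365 rpm, dir flips to +; running = +1927.1365

+1927.1365 rpm (same as input, |ω| = 1927.1365 rpm)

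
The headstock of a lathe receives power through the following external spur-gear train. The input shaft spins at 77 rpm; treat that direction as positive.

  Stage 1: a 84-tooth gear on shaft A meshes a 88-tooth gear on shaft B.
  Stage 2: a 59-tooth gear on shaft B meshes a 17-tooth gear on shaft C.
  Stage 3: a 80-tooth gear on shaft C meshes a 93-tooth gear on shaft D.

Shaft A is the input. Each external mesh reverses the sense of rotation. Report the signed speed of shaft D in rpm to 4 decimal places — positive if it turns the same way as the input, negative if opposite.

-219.4307 rpm (opposite to input, |ω| = 219.4307 rpm)

Stage 1 [84T→88T]: ω = 77.0000×84/88 = 73.5000 rpm, dir flips to −; running = −73.5000
Stage 2 [59T→17T]: ω = 73.5000×59/17 = 255.0882 rpm, dir flips to +; running = +255.0882
Stage 3 [80T→93T]: ω = 255.0882×80/93 = 219.4307 rpm, dir flips to −; running = −219.4307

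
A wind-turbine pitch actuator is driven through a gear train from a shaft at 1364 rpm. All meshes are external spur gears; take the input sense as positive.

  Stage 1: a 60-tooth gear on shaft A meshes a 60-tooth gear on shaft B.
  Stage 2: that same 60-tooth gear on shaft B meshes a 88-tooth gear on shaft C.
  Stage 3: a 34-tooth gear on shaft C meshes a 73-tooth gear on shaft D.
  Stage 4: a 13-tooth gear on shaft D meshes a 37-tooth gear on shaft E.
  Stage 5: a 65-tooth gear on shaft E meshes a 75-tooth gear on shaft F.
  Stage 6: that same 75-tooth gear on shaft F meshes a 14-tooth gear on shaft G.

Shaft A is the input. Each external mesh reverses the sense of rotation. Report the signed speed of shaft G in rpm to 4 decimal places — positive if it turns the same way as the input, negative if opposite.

Stage 1 [60T→60T]: ω = 1364.0000×60/60 = 1364.0000 rpm, dir flips to −; running = −1364.0000
Stage 2 [60T→88T]: ω = 1364.0000×60/88 = 930.0000 rpm, dir flips to +; running = +930.0000
Stage 3 [34T→73T]: ω = 930.0000×34/73 = 433.1507 rpm, dir flips to −; running = −433.1507
Stage 4 [13T→37T]: ω = 433.1507×13/37 = 152.1881 rpm, dir flips to +; running = +152.1881
Stage 5 [65T→75T]: ω = 152.1881×65/75 = 131.8963 rpm, dir flips to −; running = −131.8963
Stage 6 [75T→14T]: ω = 131.8963×75/14 = 706.5875 rpm, dir flips to +; running = +706.5875

+706.5875 rpm (same as input, |ω| = 706.5875 rpm)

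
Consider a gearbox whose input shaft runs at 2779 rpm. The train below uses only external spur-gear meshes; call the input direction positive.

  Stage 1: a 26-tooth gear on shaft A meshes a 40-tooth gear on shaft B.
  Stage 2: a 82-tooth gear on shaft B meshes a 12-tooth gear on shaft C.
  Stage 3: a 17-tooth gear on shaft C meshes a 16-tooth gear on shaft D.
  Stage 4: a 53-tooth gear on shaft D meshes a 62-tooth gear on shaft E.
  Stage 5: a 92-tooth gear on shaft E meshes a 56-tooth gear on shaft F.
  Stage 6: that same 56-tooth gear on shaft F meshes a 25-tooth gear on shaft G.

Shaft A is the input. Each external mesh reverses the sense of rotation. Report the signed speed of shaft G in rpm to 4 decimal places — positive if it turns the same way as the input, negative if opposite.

+41256.7912 rpm (same as input, |ω| = 41256.7912 rpm)

Stage 1 [26T→40T]: ω = 2779.0000×26/40 = 1806.3500 rpm, dir flips to −; running = −1806.3500
Stage 2 [82T→12T]: ω = 1806.3500×82/12 = 12343.3917 rpm, dir flips to +; running = +12343.3917
Stage 3 [17T→16T]: ω = 12343.3917×17/16 = 13114.8536 rpm, dir flips to −; running = −13114.8536
Stage 4 [53T→62T]: ω = 13114.8536×53/62 = 11211.0846 rpm, dir flips to +; running = +11211.0846
Stage 5 [92T→56T]: ω = 11211.0846×92/56 = 18418.2104 rpm, dir flips to −; running = −18418.2104
Stage 6 [56T→25T]: ω = 18418.2104×56/25 = 41256.7912 rpm, dir flips to +; running = +41256.7912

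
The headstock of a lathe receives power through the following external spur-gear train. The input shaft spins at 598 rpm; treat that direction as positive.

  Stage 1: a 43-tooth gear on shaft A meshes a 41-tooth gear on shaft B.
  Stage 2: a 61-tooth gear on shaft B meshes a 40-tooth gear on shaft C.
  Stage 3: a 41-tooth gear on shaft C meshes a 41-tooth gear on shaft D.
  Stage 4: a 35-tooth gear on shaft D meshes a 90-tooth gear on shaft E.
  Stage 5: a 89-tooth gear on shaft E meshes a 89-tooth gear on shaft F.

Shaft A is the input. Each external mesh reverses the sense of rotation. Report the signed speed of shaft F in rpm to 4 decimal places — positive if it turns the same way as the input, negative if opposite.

Stage 1 [43T→41T]: ω = 598.0000×43/41 = 627.1707 rpm, dir flips to −; running = −627.1707
Stage 2 [61T→40T]: ω = 627.1707×61/40 = 956.4354 rpm, dir flips to +; running = +956.4354
Stage 3 [41T→41T]: ω = 956.4354×41/41 = 956.4354 rpm, dir flips to −; running = −956.4354
Stage 4 [35T→90T]: ω = 956.4354×35/90 = 371.9471 rpm, dir flips to +; running = +371.9471
Stage 5 [89T→89T]: ω = 371.9471×89/89 = 371.9471 rpm, dir flips to −; running = −371.9471

-371.9471 rpm (opposite to input, |ω| = 371.9471 rpm)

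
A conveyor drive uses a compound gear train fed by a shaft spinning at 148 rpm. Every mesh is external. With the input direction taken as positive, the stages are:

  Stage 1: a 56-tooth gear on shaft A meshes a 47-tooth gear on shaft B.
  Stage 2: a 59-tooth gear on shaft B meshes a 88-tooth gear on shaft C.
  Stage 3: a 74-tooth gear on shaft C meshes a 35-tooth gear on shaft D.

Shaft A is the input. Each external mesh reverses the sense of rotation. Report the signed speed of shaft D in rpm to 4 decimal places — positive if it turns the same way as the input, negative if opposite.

Stage 1 [56T→47T]: ω = 148.0000×56/47 = 176.3404 rpm, dir flips to −; running = −176.3404
Stage 2 [59T→88T]: ω = 176.3404×59/88 = 118.2282 rpm, dir flips to +; running = +118.2282
Stage 3 [74T→35T]: ω = 118.2282×74/35 = 249.9683 rpm, dir flips to −; running = −249.9683

-249.9683 rpm (opposite to input, |ω| = 249.9683 rpm)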